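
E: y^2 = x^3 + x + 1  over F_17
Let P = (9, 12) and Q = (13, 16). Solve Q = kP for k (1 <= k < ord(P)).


Enumerate multiples of P until we hit Q = (13, 16):
  1P = (9, 12)
  2P = (15, 12)
  3P = (10, 5)
  4P = (13, 16)
Match found at i = 4.

k = 4


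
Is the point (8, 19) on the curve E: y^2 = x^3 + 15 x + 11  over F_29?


Check whether y^2 = x^3 + 15 x + 11 (mod 29) for (x, y) = (8, 19).
LHS: y^2 = 19^2 mod 29 = 13
RHS: x^3 + 15 x + 11 = 8^3 + 15*8 + 11 mod 29 = 5
LHS != RHS

No, not on the curve


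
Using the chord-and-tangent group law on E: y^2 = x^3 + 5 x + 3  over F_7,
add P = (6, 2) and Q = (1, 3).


P != Q, so use the chord formula.
s = (y2 - y1) / (x2 - x1) = (1) / (2) mod 7 = 4
x3 = s^2 - x1 - x2 mod 7 = 4^2 - 6 - 1 = 2
y3 = s (x1 - x3) - y1 mod 7 = 4 * (6 - 2) - 2 = 0

P + Q = (2, 0)


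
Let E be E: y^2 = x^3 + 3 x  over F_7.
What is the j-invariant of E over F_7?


Delta = -16(4 a^3 + 27 b^2) mod 7 = 1
-1728 * (4 a)^3 = -1728 * (4*3)^3 mod 7 = 6
j = 6 * 1^(-1) mod 7 = 6

j = 6 (mod 7)


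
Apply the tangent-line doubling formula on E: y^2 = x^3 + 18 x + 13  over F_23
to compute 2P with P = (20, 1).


Doubling: s = (3 x1^2 + a) / (2 y1)
s = (3*20^2 + 18) / (2*1) mod 23 = 11
x3 = s^2 - 2 x1 mod 23 = 11^2 - 2*20 = 12
y3 = s (x1 - x3) - y1 mod 23 = 11 * (20 - 12) - 1 = 18

2P = (12, 18)


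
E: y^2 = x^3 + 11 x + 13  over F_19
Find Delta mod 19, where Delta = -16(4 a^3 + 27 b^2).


4 a^3 + 27 b^2 = 4*11^3 + 27*13^2 = 5324 + 4563 = 9887
Delta = -16 * (9887) = -158192
Delta mod 19 = 2

Delta = 2 (mod 19)


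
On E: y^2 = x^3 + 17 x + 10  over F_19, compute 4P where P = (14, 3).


k = 4 = 100_2 (binary, LSB first: 001)
Double-and-add from P = (14, 3):
  bit 0 = 0: acc unchanged = O
  bit 1 = 0: acc unchanged = O
  bit 2 = 1: acc = O + (6, 9) = (6, 9)

4P = (6, 9)


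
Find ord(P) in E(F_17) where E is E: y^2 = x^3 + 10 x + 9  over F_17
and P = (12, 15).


Compute successive multiples of P until we hit O:
  1P = (12, 15)
  2P = (10, 2)
  3P = (16, 10)
  4P = (15, 10)
  5P = (6, 9)
  6P = (0, 14)
  7P = (3, 7)
  8P = (3, 10)
  ... (continuing to 15P)
  15P = O

ord(P) = 15


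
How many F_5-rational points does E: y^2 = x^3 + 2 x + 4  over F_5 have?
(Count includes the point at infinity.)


For each x in F_5, count y with y^2 = x^3 + 2 x + 4 mod 5:
  x = 0: RHS = 4, y in [2, 3]  -> 2 point(s)
  x = 2: RHS = 1, y in [1, 4]  -> 2 point(s)
  x = 4: RHS = 1, y in [1, 4]  -> 2 point(s)
Affine points: 6. Add the point at infinity: total = 7.

#E(F_5) = 7


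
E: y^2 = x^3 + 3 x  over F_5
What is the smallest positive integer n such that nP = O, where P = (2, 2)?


Compute successive multiples of P until we hit O:
  1P = (2, 2)
  2P = (1, 3)
  3P = (3, 4)
  4P = (4, 4)
  5P = (0, 0)
  6P = (4, 1)
  7P = (3, 1)
  8P = (1, 2)
  ... (continuing to 10P)
  10P = O

ord(P) = 10


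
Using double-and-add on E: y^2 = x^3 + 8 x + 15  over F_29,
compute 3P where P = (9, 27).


k = 3 = 11_2 (binary, LSB first: 11)
Double-and-add from P = (9, 27):
  bit 0 = 1: acc = O + (9, 27) = (9, 27)
  bit 1 = 1: acc = (9, 27) + (10, 14) = (5, 8)

3P = (5, 8)


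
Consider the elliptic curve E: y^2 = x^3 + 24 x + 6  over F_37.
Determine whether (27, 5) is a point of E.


Check whether y^2 = x^3 + 24 x + 6 (mod 37) for (x, y) = (27, 5).
LHS: y^2 = 5^2 mod 37 = 25
RHS: x^3 + 24 x + 6 = 27^3 + 24*27 + 6 mod 37 = 24
LHS != RHS

No, not on the curve


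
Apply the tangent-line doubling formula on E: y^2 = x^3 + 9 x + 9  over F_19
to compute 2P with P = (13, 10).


Doubling: s = (3 x1^2 + a) / (2 y1)
s = (3*13^2 + 9) / (2*10) mod 19 = 3
x3 = s^2 - 2 x1 mod 19 = 3^2 - 2*13 = 2
y3 = s (x1 - x3) - y1 mod 19 = 3 * (13 - 2) - 10 = 4

2P = (2, 4)


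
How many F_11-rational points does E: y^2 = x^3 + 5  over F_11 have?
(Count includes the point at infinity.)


For each x in F_11, count y with y^2 = x^3 + 0 x + 5 mod 11:
  x = 0: RHS = 5, y in [4, 7]  -> 2 point(s)
  x = 4: RHS = 3, y in [5, 6]  -> 2 point(s)
  x = 5: RHS = 9, y in [3, 8]  -> 2 point(s)
  x = 6: RHS = 1, y in [1, 10]  -> 2 point(s)
  x = 8: RHS = 0, y in [0]  -> 1 point(s)
  x = 10: RHS = 4, y in [2, 9]  -> 2 point(s)
Affine points: 11. Add the point at infinity: total = 12.

#E(F_11) = 12


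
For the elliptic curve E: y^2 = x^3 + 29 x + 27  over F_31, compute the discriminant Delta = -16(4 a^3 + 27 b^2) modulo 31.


4 a^3 + 27 b^2 = 4*29^3 + 27*27^2 = 97556 + 19683 = 117239
Delta = -16 * (117239) = -1875824
Delta mod 31 = 17

Delta = 17 (mod 31)


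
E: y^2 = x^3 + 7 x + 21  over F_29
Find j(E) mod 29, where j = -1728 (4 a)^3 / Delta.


Delta = -16(4 a^3 + 27 b^2) mod 29 = 19
-1728 * (4 a)^3 = -1728 * (4*7)^3 mod 29 = 17
j = 17 * 19^(-1) mod 29 = 7

j = 7 (mod 29)


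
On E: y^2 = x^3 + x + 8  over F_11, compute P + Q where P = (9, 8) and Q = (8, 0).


P != Q, so use the chord formula.
s = (y2 - y1) / (x2 - x1) = (3) / (10) mod 11 = 8
x3 = s^2 - x1 - x2 mod 11 = 8^2 - 9 - 8 = 3
y3 = s (x1 - x3) - y1 mod 11 = 8 * (9 - 3) - 8 = 7

P + Q = (3, 7)


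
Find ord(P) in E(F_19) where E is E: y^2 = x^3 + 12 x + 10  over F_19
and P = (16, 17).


Compute successive multiples of P until we hit O:
  1P = (16, 17)
  2P = (12, 1)
  3P = (7, 0)
  4P = (12, 18)
  5P = (16, 2)
  6P = O

ord(P) = 6


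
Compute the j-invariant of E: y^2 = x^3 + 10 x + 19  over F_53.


Delta = -16(4 a^3 + 27 b^2) mod 53 = 51
-1728 * (4 a)^3 = -1728 * (4*10)^3 mod 53 = 26
j = 26 * 51^(-1) mod 53 = 40

j = 40 (mod 53)


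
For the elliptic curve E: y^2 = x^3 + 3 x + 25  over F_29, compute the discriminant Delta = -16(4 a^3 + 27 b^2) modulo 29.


4 a^3 + 27 b^2 = 4*3^3 + 27*25^2 = 108 + 16875 = 16983
Delta = -16 * (16983) = -271728
Delta mod 29 = 2

Delta = 2 (mod 29)


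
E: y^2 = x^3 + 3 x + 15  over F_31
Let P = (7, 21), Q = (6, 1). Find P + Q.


P != Q, so use the chord formula.
s = (y2 - y1) / (x2 - x1) = (11) / (30) mod 31 = 20
x3 = s^2 - x1 - x2 mod 31 = 20^2 - 7 - 6 = 15
y3 = s (x1 - x3) - y1 mod 31 = 20 * (7 - 15) - 21 = 5

P + Q = (15, 5)


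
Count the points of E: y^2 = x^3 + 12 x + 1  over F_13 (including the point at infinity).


For each x in F_13, count y with y^2 = x^3 + 12 x + 1 mod 13:
  x = 0: RHS = 1, y in [1, 12]  -> 2 point(s)
  x = 1: RHS = 1, y in [1, 12]  -> 2 point(s)
  x = 3: RHS = 12, y in [5, 8]  -> 2 point(s)
  x = 4: RHS = 9, y in [3, 10]  -> 2 point(s)
  x = 5: RHS = 4, y in [2, 11]  -> 2 point(s)
  x = 6: RHS = 3, y in [4, 9]  -> 2 point(s)
  x = 7: RHS = 12, y in [5, 8]  -> 2 point(s)
  x = 10: RHS = 3, y in [4, 9]  -> 2 point(s)
  x = 12: RHS = 1, y in [1, 12]  -> 2 point(s)
Affine points: 18. Add the point at infinity: total = 19.

#E(F_13) = 19


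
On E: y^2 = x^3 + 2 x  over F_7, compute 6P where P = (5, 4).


k = 6 = 110_2 (binary, LSB first: 011)
Double-and-add from P = (5, 4):
  bit 0 = 0: acc unchanged = O
  bit 1 = 1: acc = O + (4, 3) = (4, 3)
  bit 2 = 1: acc = (4, 3) + (0, 0) = (4, 4)

6P = (4, 4)


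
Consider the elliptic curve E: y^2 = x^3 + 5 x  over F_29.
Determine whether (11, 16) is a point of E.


Check whether y^2 = x^3 + 5 x + 0 (mod 29) for (x, y) = (11, 16).
LHS: y^2 = 16^2 mod 29 = 24
RHS: x^3 + 5 x + 0 = 11^3 + 5*11 + 0 mod 29 = 23
LHS != RHS

No, not on the curve


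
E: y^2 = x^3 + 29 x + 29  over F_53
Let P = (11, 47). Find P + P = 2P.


Doubling: s = (3 x1^2 + a) / (2 y1)
s = (3*11^2 + 29) / (2*47) mod 53 = 38
x3 = s^2 - 2 x1 mod 53 = 38^2 - 2*11 = 44
y3 = s (x1 - x3) - y1 mod 53 = 38 * (11 - 44) - 47 = 24

2P = (44, 24)


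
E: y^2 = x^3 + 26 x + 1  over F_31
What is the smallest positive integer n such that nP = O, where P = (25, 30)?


Compute successive multiples of P until we hit O:
  1P = (25, 30)
  2P = (6, 30)
  3P = (0, 1)
  4P = (13, 5)
  5P = (1, 20)
  6P = (14, 3)
  7P = (28, 19)
  8P = (19, 10)
  ... (continuing to 35P)
  35P = O

ord(P) = 35


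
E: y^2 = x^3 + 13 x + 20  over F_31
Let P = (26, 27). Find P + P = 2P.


Doubling: s = (3 x1^2 + a) / (2 y1)
s = (3*26^2 + 13) / (2*27) mod 31 = 20
x3 = s^2 - 2 x1 mod 31 = 20^2 - 2*26 = 7
y3 = s (x1 - x3) - y1 mod 31 = 20 * (26 - 7) - 27 = 12

2P = (7, 12)


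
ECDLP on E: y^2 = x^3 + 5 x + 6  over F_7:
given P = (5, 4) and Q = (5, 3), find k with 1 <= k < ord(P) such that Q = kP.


Enumerate multiples of P until we hit Q = (5, 3):
  1P = (5, 4)
  2P = (6, 0)
  3P = (5, 3)
Match found at i = 3.

k = 3


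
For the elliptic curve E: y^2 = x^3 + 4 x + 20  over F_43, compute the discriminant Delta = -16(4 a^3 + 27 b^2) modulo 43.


4 a^3 + 27 b^2 = 4*4^3 + 27*20^2 = 256 + 10800 = 11056
Delta = -16 * (11056) = -176896
Delta mod 43 = 6

Delta = 6 (mod 43)


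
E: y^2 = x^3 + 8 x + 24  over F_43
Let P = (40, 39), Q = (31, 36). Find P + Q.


P != Q, so use the chord formula.
s = (y2 - y1) / (x2 - x1) = (40) / (34) mod 43 = 29
x3 = s^2 - x1 - x2 mod 43 = 29^2 - 40 - 31 = 39
y3 = s (x1 - x3) - y1 mod 43 = 29 * (40 - 39) - 39 = 33

P + Q = (39, 33)


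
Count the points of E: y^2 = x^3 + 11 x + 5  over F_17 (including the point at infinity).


For each x in F_17, count y with y^2 = x^3 + 11 x + 5 mod 17:
  x = 1: RHS = 0, y in [0]  -> 1 point(s)
  x = 2: RHS = 1, y in [1, 16]  -> 2 point(s)
  x = 5: RHS = 15, y in [7, 10]  -> 2 point(s)
  x = 6: RHS = 15, y in [7, 10]  -> 2 point(s)
  x = 7: RHS = 0, y in [0]  -> 1 point(s)
  x = 9: RHS = 0, y in [0]  -> 1 point(s)
  x = 13: RHS = 16, y in [4, 13]  -> 2 point(s)
  x = 14: RHS = 13, y in [8, 9]  -> 2 point(s)
  x = 15: RHS = 9, y in [3, 14]  -> 2 point(s)
Affine points: 15. Add the point at infinity: total = 16.

#E(F_17) = 16


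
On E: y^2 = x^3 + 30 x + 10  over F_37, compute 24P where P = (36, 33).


k = 24 = 11000_2 (binary, LSB first: 00011)
Double-and-add from P = (36, 33):
  bit 0 = 0: acc unchanged = O
  bit 1 = 0: acc unchanged = O
  bit 2 = 0: acc unchanged = O
  bit 3 = 1: acc = O + (28, 26) = (28, 26)
  bit 4 = 1: acc = (28, 26) + (34, 35) = (5, 27)

24P = (5, 27)


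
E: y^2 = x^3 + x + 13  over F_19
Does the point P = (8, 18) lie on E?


Check whether y^2 = x^3 + 1 x + 13 (mod 19) for (x, y) = (8, 18).
LHS: y^2 = 18^2 mod 19 = 1
RHS: x^3 + 1 x + 13 = 8^3 + 1*8 + 13 mod 19 = 1
LHS = RHS

Yes, on the curve


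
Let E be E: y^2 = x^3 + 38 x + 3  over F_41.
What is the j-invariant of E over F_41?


Delta = -16(4 a^3 + 27 b^2) mod 41 = 13
-1728 * (4 a)^3 = -1728 * (4*38)^3 mod 41 = 36
j = 36 * 13^(-1) mod 41 = 28

j = 28 (mod 41)


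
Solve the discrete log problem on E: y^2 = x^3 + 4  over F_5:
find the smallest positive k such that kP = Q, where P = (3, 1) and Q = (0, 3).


Enumerate multiples of P until we hit Q = (0, 3):
  1P = (3, 1)
  2P = (0, 2)
  3P = (1, 0)
  4P = (0, 3)
Match found at i = 4.

k = 4


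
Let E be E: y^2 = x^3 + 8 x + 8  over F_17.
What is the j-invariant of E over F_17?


Delta = -16(4 a^3 + 27 b^2) mod 17 = 2
-1728 * (4 a)^3 = -1728 * (4*8)^3 mod 17 = 3
j = 3 * 2^(-1) mod 17 = 10

j = 10 (mod 17)


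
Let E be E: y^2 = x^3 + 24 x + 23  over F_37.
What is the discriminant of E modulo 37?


4 a^3 + 27 b^2 = 4*24^3 + 27*23^2 = 55296 + 14283 = 69579
Delta = -16 * (69579) = -1113264
Delta mod 37 = 29

Delta = 29 (mod 37)


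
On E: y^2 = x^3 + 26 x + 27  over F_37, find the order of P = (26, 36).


Compute successive multiples of P until we hit O:
  1P = (26, 36)
  2P = (29, 11)
  3P = (35, 2)
  4P = (9, 19)
  5P = (3, 24)
  6P = (11, 4)
  7P = (33, 28)
  8P = (8, 28)
  ... (continuing to 22P)
  22P = O

ord(P) = 22


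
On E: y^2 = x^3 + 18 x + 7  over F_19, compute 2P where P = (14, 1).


Doubling: s = (3 x1^2 + a) / (2 y1)
s = (3*14^2 + 18) / (2*1) mod 19 = 18
x3 = s^2 - 2 x1 mod 19 = 18^2 - 2*14 = 11
y3 = s (x1 - x3) - y1 mod 19 = 18 * (14 - 11) - 1 = 15

2P = (11, 15)


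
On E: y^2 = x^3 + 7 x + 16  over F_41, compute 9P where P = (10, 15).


k = 9 = 1001_2 (binary, LSB first: 1001)
Double-and-add from P = (10, 15):
  bit 0 = 1: acc = O + (10, 15) = (10, 15)
  bit 1 = 0: acc unchanged = (10, 15)
  bit 2 = 0: acc unchanged = (10, 15)
  bit 3 = 1: acc = (10, 15) + (0, 37) = (26, 12)

9P = (26, 12)


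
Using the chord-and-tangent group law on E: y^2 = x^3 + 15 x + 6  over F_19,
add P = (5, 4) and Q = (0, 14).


P != Q, so use the chord formula.
s = (y2 - y1) / (x2 - x1) = (10) / (14) mod 19 = 17
x3 = s^2 - x1 - x2 mod 19 = 17^2 - 5 - 0 = 18
y3 = s (x1 - x3) - y1 mod 19 = 17 * (5 - 18) - 4 = 3

P + Q = (18, 3)


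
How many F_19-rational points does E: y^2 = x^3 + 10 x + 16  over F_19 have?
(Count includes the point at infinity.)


For each x in F_19, count y with y^2 = x^3 + 10 x + 16 mod 19:
  x = 0: RHS = 16, y in [4, 15]  -> 2 point(s)
  x = 2: RHS = 6, y in [5, 14]  -> 2 point(s)
  x = 3: RHS = 16, y in [4, 15]  -> 2 point(s)
  x = 4: RHS = 6, y in [5, 14]  -> 2 point(s)
  x = 5: RHS = 1, y in [1, 18]  -> 2 point(s)
  x = 6: RHS = 7, y in [8, 11]  -> 2 point(s)
  x = 7: RHS = 11, y in [7, 12]  -> 2 point(s)
  x = 8: RHS = 0, y in [0]  -> 1 point(s)
  x = 13: RHS = 6, y in [5, 14]  -> 2 point(s)
  x = 15: RHS = 7, y in [8, 11]  -> 2 point(s)
  x = 16: RHS = 16, y in [4, 15]  -> 2 point(s)
  x = 17: RHS = 7, y in [8, 11]  -> 2 point(s)
  x = 18: RHS = 5, y in [9, 10]  -> 2 point(s)
Affine points: 25. Add the point at infinity: total = 26.

#E(F_19) = 26


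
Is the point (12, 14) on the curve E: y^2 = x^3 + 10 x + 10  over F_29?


Check whether y^2 = x^3 + 10 x + 10 (mod 29) for (x, y) = (12, 14).
LHS: y^2 = 14^2 mod 29 = 22
RHS: x^3 + 10 x + 10 = 12^3 + 10*12 + 10 mod 29 = 2
LHS != RHS

No, not on the curve


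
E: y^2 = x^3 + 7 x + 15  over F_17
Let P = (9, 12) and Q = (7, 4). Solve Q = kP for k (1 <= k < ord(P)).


Enumerate multiples of P until we hit Q = (7, 4):
  1P = (9, 12)
  2P = (12, 12)
  3P = (13, 5)
  4P = (14, 1)
  5P = (7, 4)
Match found at i = 5.

k = 5


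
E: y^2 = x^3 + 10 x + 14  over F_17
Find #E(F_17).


For each x in F_17, count y with y^2 = x^3 + 10 x + 14 mod 17:
  x = 1: RHS = 8, y in [5, 12]  -> 2 point(s)
  x = 2: RHS = 8, y in [5, 12]  -> 2 point(s)
  x = 4: RHS = 16, y in [4, 13]  -> 2 point(s)
  x = 5: RHS = 2, y in [6, 11]  -> 2 point(s)
  x = 6: RHS = 1, y in [1, 16]  -> 2 point(s)
  x = 7: RHS = 2, y in [6, 11]  -> 2 point(s)
  x = 9: RHS = 0, y in [0]  -> 1 point(s)
  x = 10: RHS = 9, y in [3, 14]  -> 2 point(s)
  x = 12: RHS = 9, y in [3, 14]  -> 2 point(s)
  x = 14: RHS = 8, y in [5, 12]  -> 2 point(s)
Affine points: 19. Add the point at infinity: total = 20.

#E(F_17) = 20


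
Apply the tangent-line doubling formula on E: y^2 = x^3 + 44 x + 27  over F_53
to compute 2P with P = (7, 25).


Doubling: s = (3 x1^2 + a) / (2 y1)
s = (3*7^2 + 44) / (2*25) mod 53 = 7
x3 = s^2 - 2 x1 mod 53 = 7^2 - 2*7 = 35
y3 = s (x1 - x3) - y1 mod 53 = 7 * (7 - 35) - 25 = 44

2P = (35, 44)


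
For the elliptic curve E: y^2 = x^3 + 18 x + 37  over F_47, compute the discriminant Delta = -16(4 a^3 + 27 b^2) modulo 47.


4 a^3 + 27 b^2 = 4*18^3 + 27*37^2 = 23328 + 36963 = 60291
Delta = -16 * (60291) = -964656
Delta mod 47 = 19

Delta = 19 (mod 47)


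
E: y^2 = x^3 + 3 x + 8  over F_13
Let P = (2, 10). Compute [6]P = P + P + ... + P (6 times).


k = 6 = 110_2 (binary, LSB first: 011)
Double-and-add from P = (2, 10):
  bit 0 = 0: acc unchanged = O
  bit 1 = 1: acc = O + (12, 2) = (12, 2)
  bit 2 = 1: acc = (12, 2) + (1, 8) = (9, 7)

6P = (9, 7)


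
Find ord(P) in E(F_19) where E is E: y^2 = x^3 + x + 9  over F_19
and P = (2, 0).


Compute successive multiples of P until we hit O:
  1P = (2, 0)
  2P = O

ord(P) = 2


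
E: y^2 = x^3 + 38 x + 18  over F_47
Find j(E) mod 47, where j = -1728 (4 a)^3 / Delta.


Delta = -16(4 a^3 + 27 b^2) mod 47 = 30
-1728 * (4 a)^3 = -1728 * (4*38)^3 mod 47 = 24
j = 24 * 30^(-1) mod 47 = 29

j = 29 (mod 47)


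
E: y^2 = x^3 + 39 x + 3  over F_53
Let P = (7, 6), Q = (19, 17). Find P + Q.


P != Q, so use the chord formula.
s = (y2 - y1) / (x2 - x1) = (11) / (12) mod 53 = 23
x3 = s^2 - x1 - x2 mod 53 = 23^2 - 7 - 19 = 26
y3 = s (x1 - x3) - y1 mod 53 = 23 * (7 - 26) - 6 = 34

P + Q = (26, 34)


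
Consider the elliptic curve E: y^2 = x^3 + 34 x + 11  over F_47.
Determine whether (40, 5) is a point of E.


Check whether y^2 = x^3 + 34 x + 11 (mod 47) for (x, y) = (40, 5).
LHS: y^2 = 5^2 mod 47 = 25
RHS: x^3 + 34 x + 11 = 40^3 + 34*40 + 11 mod 47 = 41
LHS != RHS

No, not on the curve


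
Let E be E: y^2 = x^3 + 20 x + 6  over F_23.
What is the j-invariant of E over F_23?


Delta = -16(4 a^3 + 27 b^2) mod 23 = 22
-1728 * (4 a)^3 = -1728 * (4*20)^3 mod 23 = 9
j = 9 * 22^(-1) mod 23 = 14

j = 14 (mod 23)


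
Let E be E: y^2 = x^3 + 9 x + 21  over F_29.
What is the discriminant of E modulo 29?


4 a^3 + 27 b^2 = 4*9^3 + 27*21^2 = 2916 + 11907 = 14823
Delta = -16 * (14823) = -237168
Delta mod 29 = 23

Delta = 23 (mod 29)


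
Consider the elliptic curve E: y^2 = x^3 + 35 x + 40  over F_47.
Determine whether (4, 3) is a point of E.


Check whether y^2 = x^3 + 35 x + 40 (mod 47) for (x, y) = (4, 3).
LHS: y^2 = 3^2 mod 47 = 9
RHS: x^3 + 35 x + 40 = 4^3 + 35*4 + 40 mod 47 = 9
LHS = RHS

Yes, on the curve


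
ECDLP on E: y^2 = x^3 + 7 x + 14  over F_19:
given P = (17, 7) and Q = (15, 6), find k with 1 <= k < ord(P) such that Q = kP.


Enumerate multiples of P until we hit Q = (15, 6):
  1P = (17, 7)
  2P = (4, 12)
  3P = (14, 5)
  4P = (18, 5)
  5P = (7, 11)
  6P = (2, 6)
  7P = (6, 14)
  8P = (3, 10)
  9P = (10, 1)
  10P = (16, 2)
  11P = (11, 4)
  12P = (15, 13)
  13P = (15, 6)
Match found at i = 13.

k = 13


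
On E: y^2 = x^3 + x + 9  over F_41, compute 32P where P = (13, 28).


k = 32 = 100000_2 (binary, LSB first: 000001)
Double-and-add from P = (13, 28):
  bit 0 = 0: acc unchanged = O
  bit 1 = 0: acc unchanged = O
  bit 2 = 0: acc unchanged = O
  bit 3 = 0: acc unchanged = O
  bit 4 = 0: acc unchanged = O
  bit 5 = 1: acc = O + (7, 20) = (7, 20)

32P = (7, 20)


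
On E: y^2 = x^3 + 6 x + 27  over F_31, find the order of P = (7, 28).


Compute successive multiples of P until we hit O:
  1P = (7, 28)
  2P = (24, 18)
  3P = (10, 23)
  4P = (3, 17)
  5P = (15, 12)
  6P = (13, 15)
  7P = (20, 26)
  8P = (22, 22)
  ... (continuing to 17P)
  17P = O

ord(P) = 17


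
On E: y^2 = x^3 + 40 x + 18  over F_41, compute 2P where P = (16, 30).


Doubling: s = (3 x1^2 + a) / (2 y1)
s = (3*16^2 + 40) / (2*30) mod 41 = 8
x3 = s^2 - 2 x1 mod 41 = 8^2 - 2*16 = 32
y3 = s (x1 - x3) - y1 mod 41 = 8 * (16 - 32) - 30 = 6

2P = (32, 6)


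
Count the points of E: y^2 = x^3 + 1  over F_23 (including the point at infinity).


For each x in F_23, count y with y^2 = x^3 + 0 x + 1 mod 23:
  x = 0: RHS = 1, y in [1, 22]  -> 2 point(s)
  x = 1: RHS = 2, y in [5, 18]  -> 2 point(s)
  x = 2: RHS = 9, y in [3, 20]  -> 2 point(s)
  x = 10: RHS = 12, y in [9, 14]  -> 2 point(s)
  x = 12: RHS = 4, y in [2, 21]  -> 2 point(s)
  x = 13: RHS = 13, y in [6, 17]  -> 2 point(s)
  x = 14: RHS = 8, y in [10, 13]  -> 2 point(s)
  x = 15: RHS = 18, y in [8, 15]  -> 2 point(s)
  x = 16: RHS = 3, y in [7, 16]  -> 2 point(s)
  x = 19: RHS = 6, y in [11, 12]  -> 2 point(s)
  x = 21: RHS = 16, y in [4, 19]  -> 2 point(s)
  x = 22: RHS = 0, y in [0]  -> 1 point(s)
Affine points: 23. Add the point at infinity: total = 24.

#E(F_23) = 24


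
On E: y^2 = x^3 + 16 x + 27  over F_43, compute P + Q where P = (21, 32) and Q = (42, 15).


P != Q, so use the chord formula.
s = (y2 - y1) / (x2 - x1) = (26) / (21) mod 43 = 34
x3 = s^2 - x1 - x2 mod 43 = 34^2 - 21 - 42 = 18
y3 = s (x1 - x3) - y1 mod 43 = 34 * (21 - 18) - 32 = 27

P + Q = (18, 27)


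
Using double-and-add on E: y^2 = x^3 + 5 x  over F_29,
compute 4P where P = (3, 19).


k = 4 = 100_2 (binary, LSB first: 001)
Double-and-add from P = (3, 19):
  bit 0 = 0: acc unchanged = O
  bit 1 = 0: acc unchanged = O
  bit 2 = 1: acc = O + (20, 3) = (20, 3)

4P = (20, 3)


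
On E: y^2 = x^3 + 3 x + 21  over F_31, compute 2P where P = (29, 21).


Doubling: s = (3 x1^2 + a) / (2 y1)
s = (3*29^2 + 3) / (2*21) mod 31 = 7
x3 = s^2 - 2 x1 mod 31 = 7^2 - 2*29 = 22
y3 = s (x1 - x3) - y1 mod 31 = 7 * (29 - 22) - 21 = 28

2P = (22, 28)


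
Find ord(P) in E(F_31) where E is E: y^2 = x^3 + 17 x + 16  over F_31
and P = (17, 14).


Compute successive multiples of P until we hit O:
  1P = (17, 14)
  2P = (22, 23)
  3P = (25, 15)
  4P = (5, 3)
  5P = (29, 6)
  6P = (13, 4)
  7P = (15, 22)
  8P = (15, 9)
  ... (continuing to 15P)
  15P = O

ord(P) = 15


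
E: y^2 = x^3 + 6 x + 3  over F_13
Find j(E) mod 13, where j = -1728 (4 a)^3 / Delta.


Delta = -16(4 a^3 + 27 b^2) mod 13 = 7
-1728 * (4 a)^3 = -1728 * (4*6)^3 mod 13 = 5
j = 5 * 7^(-1) mod 13 = 10

j = 10 (mod 13)


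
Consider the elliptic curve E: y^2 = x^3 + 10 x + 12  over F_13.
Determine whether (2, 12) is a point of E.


Check whether y^2 = x^3 + 10 x + 12 (mod 13) for (x, y) = (2, 12).
LHS: y^2 = 12^2 mod 13 = 1
RHS: x^3 + 10 x + 12 = 2^3 + 10*2 + 12 mod 13 = 1
LHS = RHS

Yes, on the curve


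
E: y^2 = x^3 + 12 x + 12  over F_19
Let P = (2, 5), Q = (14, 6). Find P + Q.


P != Q, so use the chord formula.
s = (y2 - y1) / (x2 - x1) = (1) / (12) mod 19 = 8
x3 = s^2 - x1 - x2 mod 19 = 8^2 - 2 - 14 = 10
y3 = s (x1 - x3) - y1 mod 19 = 8 * (2 - 10) - 5 = 7

P + Q = (10, 7)


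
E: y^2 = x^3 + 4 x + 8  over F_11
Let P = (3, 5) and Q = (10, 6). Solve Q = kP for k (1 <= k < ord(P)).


Enumerate multiples of P until we hit Q = (10, 6):
  1P = (3, 5)
  2P = (9, 5)
  3P = (10, 6)
Match found at i = 3.

k = 3


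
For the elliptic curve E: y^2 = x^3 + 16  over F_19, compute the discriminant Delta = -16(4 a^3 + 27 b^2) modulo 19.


4 a^3 + 27 b^2 = 4*0^3 + 27*16^2 = 0 + 6912 = 6912
Delta = -16 * (6912) = -110592
Delta mod 19 = 7

Delta = 7 (mod 19)


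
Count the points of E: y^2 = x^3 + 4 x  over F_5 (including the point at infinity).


For each x in F_5, count y with y^2 = x^3 + 4 x + 0 mod 5:
  x = 0: RHS = 0, y in [0]  -> 1 point(s)
  x = 1: RHS = 0, y in [0]  -> 1 point(s)
  x = 2: RHS = 1, y in [1, 4]  -> 2 point(s)
  x = 3: RHS = 4, y in [2, 3]  -> 2 point(s)
  x = 4: RHS = 0, y in [0]  -> 1 point(s)
Affine points: 7. Add the point at infinity: total = 8.

#E(F_5) = 8


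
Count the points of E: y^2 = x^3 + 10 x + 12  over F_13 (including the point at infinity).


For each x in F_13, count y with y^2 = x^3 + 10 x + 12 mod 13:
  x = 0: RHS = 12, y in [5, 8]  -> 2 point(s)
  x = 1: RHS = 10, y in [6, 7]  -> 2 point(s)
  x = 2: RHS = 1, y in [1, 12]  -> 2 point(s)
  x = 3: RHS = 4, y in [2, 11]  -> 2 point(s)
  x = 4: RHS = 12, y in [5, 8]  -> 2 point(s)
  x = 7: RHS = 9, y in [3, 10]  -> 2 point(s)
  x = 9: RHS = 12, y in [5, 8]  -> 2 point(s)
  x = 11: RHS = 10, y in [6, 7]  -> 2 point(s)
  x = 12: RHS = 1, y in [1, 12]  -> 2 point(s)
Affine points: 18. Add the point at infinity: total = 19.

#E(F_13) = 19


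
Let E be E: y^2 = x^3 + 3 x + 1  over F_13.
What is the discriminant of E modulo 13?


4 a^3 + 27 b^2 = 4*3^3 + 27*1^2 = 108 + 27 = 135
Delta = -16 * (135) = -2160
Delta mod 13 = 11

Delta = 11 (mod 13)


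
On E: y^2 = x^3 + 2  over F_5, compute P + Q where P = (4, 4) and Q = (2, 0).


P != Q, so use the chord formula.
s = (y2 - y1) / (x2 - x1) = (1) / (3) mod 5 = 2
x3 = s^2 - x1 - x2 mod 5 = 2^2 - 4 - 2 = 3
y3 = s (x1 - x3) - y1 mod 5 = 2 * (4 - 3) - 4 = 3

P + Q = (3, 3)


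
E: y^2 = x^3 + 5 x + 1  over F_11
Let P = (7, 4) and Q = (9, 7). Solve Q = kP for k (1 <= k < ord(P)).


Enumerate multiples of P until we hit Q = (9, 7):
  1P = (7, 4)
  2P = (6, 4)
  3P = (9, 7)
Match found at i = 3.

k = 3


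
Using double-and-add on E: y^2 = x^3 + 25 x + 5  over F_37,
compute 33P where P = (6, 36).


k = 33 = 100001_2 (binary, LSB first: 100001)
Double-and-add from P = (6, 36):
  bit 0 = 1: acc = O + (6, 36) = (6, 36)
  bit 1 = 0: acc unchanged = (6, 36)
  bit 2 = 0: acc unchanged = (6, 36)
  bit 3 = 0: acc unchanged = (6, 36)
  bit 4 = 0: acc unchanged = (6, 36)
  bit 5 = 1: acc = (6, 36) + (2, 27) = (4, 24)

33P = (4, 24)


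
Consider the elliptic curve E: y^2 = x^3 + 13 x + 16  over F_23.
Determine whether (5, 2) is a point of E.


Check whether y^2 = x^3 + 13 x + 16 (mod 23) for (x, y) = (5, 2).
LHS: y^2 = 2^2 mod 23 = 4
RHS: x^3 + 13 x + 16 = 5^3 + 13*5 + 16 mod 23 = 22
LHS != RHS

No, not on the curve


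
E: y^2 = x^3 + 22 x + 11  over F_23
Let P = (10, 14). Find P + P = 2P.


Doubling: s = (3 x1^2 + a) / (2 y1)
s = (3*10^2 + 22) / (2*14) mod 23 = 0
x3 = s^2 - 2 x1 mod 23 = 0^2 - 2*10 = 3
y3 = s (x1 - x3) - y1 mod 23 = 0 * (10 - 3) - 14 = 9

2P = (3, 9)


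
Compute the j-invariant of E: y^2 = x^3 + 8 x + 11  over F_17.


Delta = -16(4 a^3 + 27 b^2) mod 17 = 11
-1728 * (4 a)^3 = -1728 * (4*8)^3 mod 17 = 3
j = 3 * 11^(-1) mod 17 = 8

j = 8 (mod 17)


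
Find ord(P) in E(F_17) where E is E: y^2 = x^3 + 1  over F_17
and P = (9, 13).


Compute successive multiples of P until we hit O:
  1P = (9, 13)
  2P = (14, 5)
  3P = (2, 3)
  4P = (7, 2)
  5P = (10, 7)
  6P = (0, 1)
  7P = (6, 8)
  8P = (1, 6)
  ... (continuing to 18P)
  18P = O

ord(P) = 18


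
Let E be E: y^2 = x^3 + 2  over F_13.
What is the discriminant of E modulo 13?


4 a^3 + 27 b^2 = 4*0^3 + 27*2^2 = 0 + 108 = 108
Delta = -16 * (108) = -1728
Delta mod 13 = 1

Delta = 1 (mod 13)


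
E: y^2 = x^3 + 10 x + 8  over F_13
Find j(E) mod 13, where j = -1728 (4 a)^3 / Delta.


Delta = -16(4 a^3 + 27 b^2) mod 13 = 2
-1728 * (4 a)^3 = -1728 * (4*10)^3 mod 13 = 1
j = 1 * 2^(-1) mod 13 = 7

j = 7 (mod 13)


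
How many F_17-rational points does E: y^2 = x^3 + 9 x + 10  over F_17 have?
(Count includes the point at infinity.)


For each x in F_17, count y with y^2 = x^3 + 9 x + 10 mod 17:
  x = 2: RHS = 2, y in [6, 11]  -> 2 point(s)
  x = 3: RHS = 13, y in [8, 9]  -> 2 point(s)
  x = 4: RHS = 8, y in [5, 12]  -> 2 point(s)
  x = 6: RHS = 8, y in [5, 12]  -> 2 point(s)
  x = 7: RHS = 8, y in [5, 12]  -> 2 point(s)
  x = 8: RHS = 16, y in [4, 13]  -> 2 point(s)
  x = 9: RHS = 4, y in [2, 15]  -> 2 point(s)
  x = 15: RHS = 1, y in [1, 16]  -> 2 point(s)
  x = 16: RHS = 0, y in [0]  -> 1 point(s)
Affine points: 17. Add the point at infinity: total = 18.

#E(F_17) = 18


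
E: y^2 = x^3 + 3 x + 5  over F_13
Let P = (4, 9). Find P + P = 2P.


Doubling: s = (3 x1^2 + a) / (2 y1)
s = (3*4^2 + 3) / (2*9) mod 13 = 5
x3 = s^2 - 2 x1 mod 13 = 5^2 - 2*4 = 4
y3 = s (x1 - x3) - y1 mod 13 = 5 * (4 - 4) - 9 = 4

2P = (4, 4)


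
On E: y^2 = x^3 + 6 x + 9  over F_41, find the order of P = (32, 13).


Compute successive multiples of P until we hit O:
  1P = (32, 13)
  2P = (0, 38)
  3P = (40, 24)
  4P = (1, 4)
  5P = (33, 33)
  6P = (7, 36)
  7P = (18, 2)
  8P = (14, 7)
  ... (continuing to 32P)
  32P = O

ord(P) = 32


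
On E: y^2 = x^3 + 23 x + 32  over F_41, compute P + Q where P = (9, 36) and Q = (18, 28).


P != Q, so use the chord formula.
s = (y2 - y1) / (x2 - x1) = (33) / (9) mod 41 = 31
x3 = s^2 - x1 - x2 mod 41 = 31^2 - 9 - 18 = 32
y3 = s (x1 - x3) - y1 mod 41 = 31 * (9 - 32) - 36 = 30

P + Q = (32, 30)


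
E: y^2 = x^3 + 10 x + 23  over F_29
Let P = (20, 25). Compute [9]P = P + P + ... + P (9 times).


k = 9 = 1001_2 (binary, LSB first: 1001)
Double-and-add from P = (20, 25):
  bit 0 = 1: acc = O + (20, 25) = (20, 25)
  bit 1 = 0: acc unchanged = (20, 25)
  bit 2 = 0: acc unchanged = (20, 25)
  bit 3 = 1: acc = (20, 25) + (14, 6) = (1, 11)

9P = (1, 11)


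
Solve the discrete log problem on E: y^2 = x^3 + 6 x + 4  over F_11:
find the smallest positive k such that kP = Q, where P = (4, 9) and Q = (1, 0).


Enumerate multiples of P until we hit Q = (1, 0):
  1P = (4, 9)
  2P = (1, 0)
Match found at i = 2.

k = 2


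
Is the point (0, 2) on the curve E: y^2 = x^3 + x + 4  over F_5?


Check whether y^2 = x^3 + 1 x + 4 (mod 5) for (x, y) = (0, 2).
LHS: y^2 = 2^2 mod 5 = 4
RHS: x^3 + 1 x + 4 = 0^3 + 1*0 + 4 mod 5 = 4
LHS = RHS

Yes, on the curve


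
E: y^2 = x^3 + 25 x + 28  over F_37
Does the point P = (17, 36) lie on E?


Check whether y^2 = x^3 + 25 x + 28 (mod 37) for (x, y) = (17, 36).
LHS: y^2 = 36^2 mod 37 = 1
RHS: x^3 + 25 x + 28 = 17^3 + 25*17 + 28 mod 37 = 1
LHS = RHS

Yes, on the curve


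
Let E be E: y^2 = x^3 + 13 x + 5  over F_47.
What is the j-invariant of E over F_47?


Delta = -16(4 a^3 + 27 b^2) mod 47 = 26
-1728 * (4 a)^3 = -1728 * (4*13)^3 mod 47 = 12
j = 12 * 26^(-1) mod 47 = 33

j = 33 (mod 47)


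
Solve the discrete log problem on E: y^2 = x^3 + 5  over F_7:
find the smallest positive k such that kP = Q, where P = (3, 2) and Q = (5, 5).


Enumerate multiples of P until we hit Q = (5, 5):
  1P = (3, 2)
  2P = (5, 2)
  3P = (6, 5)
  4P = (6, 2)
  5P = (5, 5)
Match found at i = 5.

k = 5


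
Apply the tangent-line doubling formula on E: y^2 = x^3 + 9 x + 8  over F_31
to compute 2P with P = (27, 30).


Doubling: s = (3 x1^2 + a) / (2 y1)
s = (3*27^2 + 9) / (2*30) mod 31 = 18
x3 = s^2 - 2 x1 mod 31 = 18^2 - 2*27 = 22
y3 = s (x1 - x3) - y1 mod 31 = 18 * (27 - 22) - 30 = 29

2P = (22, 29)


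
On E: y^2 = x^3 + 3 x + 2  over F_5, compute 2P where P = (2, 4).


k = 2 = 10_2 (binary, LSB first: 01)
Double-and-add from P = (2, 4):
  bit 0 = 0: acc unchanged = O
  bit 1 = 1: acc = O + (1, 1) = (1, 1)

2P = (1, 1)


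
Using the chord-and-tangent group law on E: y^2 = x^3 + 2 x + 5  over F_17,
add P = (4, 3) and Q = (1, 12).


P != Q, so use the chord formula.
s = (y2 - y1) / (x2 - x1) = (9) / (14) mod 17 = 14
x3 = s^2 - x1 - x2 mod 17 = 14^2 - 4 - 1 = 4
y3 = s (x1 - x3) - y1 mod 17 = 14 * (4 - 4) - 3 = 14

P + Q = (4, 14)


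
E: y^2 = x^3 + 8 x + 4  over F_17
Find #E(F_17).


For each x in F_17, count y with y^2 = x^3 + 8 x + 4 mod 17:
  x = 0: RHS = 4, y in [2, 15]  -> 2 point(s)
  x = 1: RHS = 13, y in [8, 9]  -> 2 point(s)
  x = 3: RHS = 4, y in [2, 15]  -> 2 point(s)
  x = 4: RHS = 15, y in [7, 10]  -> 2 point(s)
  x = 5: RHS = 16, y in [4, 13]  -> 2 point(s)
  x = 6: RHS = 13, y in [8, 9]  -> 2 point(s)
  x = 8: RHS = 2, y in [6, 11]  -> 2 point(s)
  x = 10: RHS = 13, y in [8, 9]  -> 2 point(s)
  x = 12: RHS = 9, y in [3, 14]  -> 2 point(s)
  x = 14: RHS = 4, y in [2, 15]  -> 2 point(s)
Affine points: 20. Add the point at infinity: total = 21.

#E(F_17) = 21


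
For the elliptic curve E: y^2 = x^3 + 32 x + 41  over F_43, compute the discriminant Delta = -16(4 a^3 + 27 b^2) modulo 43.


4 a^3 + 27 b^2 = 4*32^3 + 27*41^2 = 131072 + 45387 = 176459
Delta = -16 * (176459) = -2823344
Delta mod 43 = 36

Delta = 36 (mod 43)


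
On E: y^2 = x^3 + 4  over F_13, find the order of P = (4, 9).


Compute successive multiples of P until we hit O:
  1P = (4, 9)
  2P = (2, 5)
  3P = (11, 3)
  4P = (12, 9)
  5P = (10, 4)
  6P = (8, 3)
  7P = (0, 11)
  8P = (6, 5)
  ... (continuing to 21P)
  21P = O

ord(P) = 21


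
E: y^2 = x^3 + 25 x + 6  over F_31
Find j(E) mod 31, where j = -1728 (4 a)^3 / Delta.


Delta = -16(4 a^3 + 27 b^2) mod 31 = 8
-1728 * (4 a)^3 = -1728 * (4*25)^3 mod 31 = 16
j = 16 * 8^(-1) mod 31 = 2

j = 2 (mod 31)


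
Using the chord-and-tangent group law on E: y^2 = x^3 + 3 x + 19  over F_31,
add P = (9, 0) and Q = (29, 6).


P != Q, so use the chord formula.
s = (y2 - y1) / (x2 - x1) = (6) / (20) mod 31 = 22
x3 = s^2 - x1 - x2 mod 31 = 22^2 - 9 - 29 = 12
y3 = s (x1 - x3) - y1 mod 31 = 22 * (9 - 12) - 0 = 27

P + Q = (12, 27)


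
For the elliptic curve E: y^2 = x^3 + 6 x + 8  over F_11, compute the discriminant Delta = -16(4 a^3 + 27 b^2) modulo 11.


4 a^3 + 27 b^2 = 4*6^3 + 27*8^2 = 864 + 1728 = 2592
Delta = -16 * (2592) = -41472
Delta mod 11 = 9

Delta = 9 (mod 11)


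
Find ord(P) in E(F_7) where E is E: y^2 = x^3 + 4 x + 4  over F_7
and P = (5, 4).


Compute successive multiples of P until we hit O:
  1P = (5, 4)
  2P = (1, 4)
  3P = (1, 3)
  4P = (5, 3)
  5P = O

ord(P) = 5


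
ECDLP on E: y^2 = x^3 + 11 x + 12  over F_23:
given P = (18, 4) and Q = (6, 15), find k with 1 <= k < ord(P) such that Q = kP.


Enumerate multiples of P until we hit Q = (6, 15):
  1P = (18, 4)
  2P = (12, 3)
  3P = (9, 9)
  4P = (0, 9)
  5P = (6, 8)
  6P = (17, 11)
  7P = (14, 14)
  8P = (3, 16)
  9P = (10, 8)
  10P = (1, 22)
  11P = (13, 11)
  12P = (5, 10)
  13P = (16, 11)
  14P = (7, 15)
  15P = (22, 0)
  16P = (7, 8)
  17P = (16, 12)
  18P = (5, 13)
  19P = (13, 12)
  20P = (1, 1)
  21P = (10, 15)
  22P = (3, 7)
  23P = (14, 9)
  24P = (17, 12)
  25P = (6, 15)
Match found at i = 25.

k = 25


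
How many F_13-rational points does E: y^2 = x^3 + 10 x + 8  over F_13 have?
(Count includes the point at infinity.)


For each x in F_13, count y with y^2 = x^3 + 10 x + 8 mod 13:
  x = 2: RHS = 10, y in [6, 7]  -> 2 point(s)
  x = 3: RHS = 0, y in [0]  -> 1 point(s)
  x = 5: RHS = 1, y in [1, 12]  -> 2 point(s)
  x = 10: RHS = 3, y in [4, 9]  -> 2 point(s)
  x = 12: RHS = 10, y in [6, 7]  -> 2 point(s)
Affine points: 9. Add the point at infinity: total = 10.

#E(F_13) = 10


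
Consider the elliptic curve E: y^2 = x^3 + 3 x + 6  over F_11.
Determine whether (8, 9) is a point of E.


Check whether y^2 = x^3 + 3 x + 6 (mod 11) for (x, y) = (8, 9).
LHS: y^2 = 9^2 mod 11 = 4
RHS: x^3 + 3 x + 6 = 8^3 + 3*8 + 6 mod 11 = 3
LHS != RHS

No, not on the curve


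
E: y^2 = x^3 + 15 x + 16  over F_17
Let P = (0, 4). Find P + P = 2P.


Doubling: s = (3 x1^2 + a) / (2 y1)
s = (3*0^2 + 15) / (2*4) mod 17 = 4
x3 = s^2 - 2 x1 mod 17 = 4^2 - 2*0 = 16
y3 = s (x1 - x3) - y1 mod 17 = 4 * (0 - 16) - 4 = 0

2P = (16, 0)


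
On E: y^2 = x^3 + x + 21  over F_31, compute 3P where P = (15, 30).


k = 3 = 11_2 (binary, LSB first: 11)
Double-and-add from P = (15, 30):
  bit 0 = 1: acc = O + (15, 30) = (15, 30)
  bit 1 = 1: acc = (15, 30) + (10, 16) = (25, 4)

3P = (25, 4)


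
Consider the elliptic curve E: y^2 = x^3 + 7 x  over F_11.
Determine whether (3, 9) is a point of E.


Check whether y^2 = x^3 + 7 x + 0 (mod 11) for (x, y) = (3, 9).
LHS: y^2 = 9^2 mod 11 = 4
RHS: x^3 + 7 x + 0 = 3^3 + 7*3 + 0 mod 11 = 4
LHS = RHS

Yes, on the curve


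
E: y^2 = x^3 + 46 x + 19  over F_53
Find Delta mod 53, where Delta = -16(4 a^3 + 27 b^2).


4 a^3 + 27 b^2 = 4*46^3 + 27*19^2 = 389344 + 9747 = 399091
Delta = -16 * (399091) = -6385456
Delta mod 53 = 37

Delta = 37 (mod 53)


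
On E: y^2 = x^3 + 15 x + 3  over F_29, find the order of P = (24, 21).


Compute successive multiples of P until we hit O:
  1P = (24, 21)
  2P = (14, 17)
  3P = (19, 10)
  4P = (21, 3)
  5P = (20, 3)
  6P = (27, 9)
  7P = (23, 4)
  8P = (10, 14)
  ... (continuing to 30P)
  30P = O

ord(P) = 30


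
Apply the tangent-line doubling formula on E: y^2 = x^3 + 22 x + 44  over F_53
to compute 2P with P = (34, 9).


Doubling: s = (3 x1^2 + a) / (2 y1)
s = (3*34^2 + 22) / (2*9) mod 53 = 29
x3 = s^2 - 2 x1 mod 53 = 29^2 - 2*34 = 31
y3 = s (x1 - x3) - y1 mod 53 = 29 * (34 - 31) - 9 = 25

2P = (31, 25)


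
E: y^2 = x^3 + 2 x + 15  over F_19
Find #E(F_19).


For each x in F_19, count y with y^2 = x^3 + 2 x + 15 mod 19:
  x = 4: RHS = 11, y in [7, 12]  -> 2 point(s)
  x = 5: RHS = 17, y in [6, 13]  -> 2 point(s)
  x = 7: RHS = 11, y in [7, 12]  -> 2 point(s)
  x = 8: RHS = 11, y in [7, 12]  -> 2 point(s)
  x = 10: RHS = 9, y in [3, 16]  -> 2 point(s)
  x = 11: RHS = 0, y in [0]  -> 1 point(s)
  x = 12: RHS = 0, y in [0]  -> 1 point(s)
  x = 15: RHS = 0, y in [0]  -> 1 point(s)
  x = 16: RHS = 1, y in [1, 18]  -> 2 point(s)
Affine points: 15. Add the point at infinity: total = 16.

#E(F_19) = 16


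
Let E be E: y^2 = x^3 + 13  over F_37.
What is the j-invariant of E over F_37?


Delta = -16(4 a^3 + 27 b^2) mod 37 = 30
-1728 * (4 a)^3 = -1728 * (4*0)^3 mod 37 = 0
j = 0 * 30^(-1) mod 37 = 0

j = 0 (mod 37)


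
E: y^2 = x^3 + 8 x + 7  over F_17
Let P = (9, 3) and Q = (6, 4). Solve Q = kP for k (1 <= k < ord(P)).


Enumerate multiples of P until we hit Q = (6, 4):
  1P = (9, 3)
  2P = (7, 7)
  3P = (5, 6)
  4P = (11, 7)
  5P = (1, 13)
  6P = (16, 10)
  7P = (10, 13)
  8P = (13, 8)
  9P = (4, 16)
  10P = (6, 13)
  11P = (15, 0)
  12P = (6, 4)
Match found at i = 12.

k = 12


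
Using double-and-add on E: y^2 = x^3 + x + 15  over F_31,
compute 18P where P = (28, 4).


k = 18 = 10010_2 (binary, LSB first: 01001)
Double-and-add from P = (28, 4):
  bit 0 = 0: acc unchanged = O
  bit 1 = 1: acc = O + (26, 3) = (26, 3)
  bit 2 = 0: acc unchanged = (26, 3)
  bit 3 = 0: acc unchanged = (26, 3)
  bit 4 = 1: acc = (26, 3) + (17, 4) = (6, 12)

18P = (6, 12)


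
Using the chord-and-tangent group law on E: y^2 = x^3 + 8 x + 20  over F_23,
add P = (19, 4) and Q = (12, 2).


P != Q, so use the chord formula.
s = (y2 - y1) / (x2 - x1) = (21) / (16) mod 23 = 20
x3 = s^2 - x1 - x2 mod 23 = 20^2 - 19 - 12 = 1
y3 = s (x1 - x3) - y1 mod 23 = 20 * (19 - 1) - 4 = 11

P + Q = (1, 11)


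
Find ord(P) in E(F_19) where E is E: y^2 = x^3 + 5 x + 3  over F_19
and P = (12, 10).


Compute successive multiples of P until we hit O:
  1P = (12, 10)
  2P = (14, 9)
  3P = (17, 2)
  4P = (7, 1)
  5P = (4, 12)
  6P = (9, 13)
  7P = (18, 15)
  8P = (5, 18)
  ... (continuing to 25P)
  25P = O

ord(P) = 25


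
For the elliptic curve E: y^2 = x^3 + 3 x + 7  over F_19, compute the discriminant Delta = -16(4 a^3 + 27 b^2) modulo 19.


4 a^3 + 27 b^2 = 4*3^3 + 27*7^2 = 108 + 1323 = 1431
Delta = -16 * (1431) = -22896
Delta mod 19 = 18

Delta = 18 (mod 19)


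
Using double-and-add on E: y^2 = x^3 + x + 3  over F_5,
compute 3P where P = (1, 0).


k = 3 = 11_2 (binary, LSB first: 11)
Double-and-add from P = (1, 0):
  bit 0 = 1: acc = O + (1, 0) = (1, 0)
  bit 1 = 1: acc = (1, 0) + O = (1, 0)

3P = (1, 0)


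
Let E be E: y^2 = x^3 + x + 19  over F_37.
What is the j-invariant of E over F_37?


Delta = -16(4 a^3 + 27 b^2) mod 37 = 13
-1728 * (4 a)^3 = -1728 * (4*1)^3 mod 37 = 1
j = 1 * 13^(-1) mod 37 = 20

j = 20 (mod 37)


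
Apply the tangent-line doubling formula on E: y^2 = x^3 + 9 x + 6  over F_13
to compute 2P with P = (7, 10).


Doubling: s = (3 x1^2 + a) / (2 y1)
s = (3*7^2 + 9) / (2*10) mod 13 = 0
x3 = s^2 - 2 x1 mod 13 = 0^2 - 2*7 = 12
y3 = s (x1 - x3) - y1 mod 13 = 0 * (7 - 12) - 10 = 3

2P = (12, 3)


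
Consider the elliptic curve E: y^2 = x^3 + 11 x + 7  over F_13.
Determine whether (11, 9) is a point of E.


Check whether y^2 = x^3 + 11 x + 7 (mod 13) for (x, y) = (11, 9).
LHS: y^2 = 9^2 mod 13 = 3
RHS: x^3 + 11 x + 7 = 11^3 + 11*11 + 7 mod 13 = 3
LHS = RHS

Yes, on the curve


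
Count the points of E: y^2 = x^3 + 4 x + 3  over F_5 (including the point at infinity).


For each x in F_5, count y with y^2 = x^3 + 4 x + 3 mod 5:
  x = 2: RHS = 4, y in [2, 3]  -> 2 point(s)
Affine points: 2. Add the point at infinity: total = 3.

#E(F_5) = 3


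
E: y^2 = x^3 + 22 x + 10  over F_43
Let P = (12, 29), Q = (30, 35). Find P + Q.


P != Q, so use the chord formula.
s = (y2 - y1) / (x2 - x1) = (6) / (18) mod 43 = 29
x3 = s^2 - x1 - x2 mod 43 = 29^2 - 12 - 30 = 25
y3 = s (x1 - x3) - y1 mod 43 = 29 * (12 - 25) - 29 = 24

P + Q = (25, 24)


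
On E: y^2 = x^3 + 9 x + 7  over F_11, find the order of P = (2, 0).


Compute successive multiples of P until we hit O:
  1P = (2, 0)
  2P = O

ord(P) = 2


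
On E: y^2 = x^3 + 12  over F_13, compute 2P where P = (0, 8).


Doubling: s = (3 x1^2 + a) / (2 y1)
s = (3*0^2 + 0) / (2*8) mod 13 = 0
x3 = s^2 - 2 x1 mod 13 = 0^2 - 2*0 = 0
y3 = s (x1 - x3) - y1 mod 13 = 0 * (0 - 0) - 8 = 5

2P = (0, 5)


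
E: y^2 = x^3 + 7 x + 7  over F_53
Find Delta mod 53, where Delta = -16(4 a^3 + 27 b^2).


4 a^3 + 27 b^2 = 4*7^3 + 27*7^2 = 1372 + 1323 = 2695
Delta = -16 * (2695) = -43120
Delta mod 53 = 22

Delta = 22 (mod 53)


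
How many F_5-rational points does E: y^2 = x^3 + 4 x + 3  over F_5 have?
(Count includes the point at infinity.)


For each x in F_5, count y with y^2 = x^3 + 4 x + 3 mod 5:
  x = 2: RHS = 4, y in [2, 3]  -> 2 point(s)
Affine points: 2. Add the point at infinity: total = 3.

#E(F_5) = 3


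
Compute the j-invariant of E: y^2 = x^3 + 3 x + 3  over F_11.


Delta = -16(4 a^3 + 27 b^2) mod 11 = 5
-1728 * (4 a)^3 = -1728 * (4*3)^3 mod 11 = 10
j = 10 * 5^(-1) mod 11 = 2

j = 2 (mod 11)
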